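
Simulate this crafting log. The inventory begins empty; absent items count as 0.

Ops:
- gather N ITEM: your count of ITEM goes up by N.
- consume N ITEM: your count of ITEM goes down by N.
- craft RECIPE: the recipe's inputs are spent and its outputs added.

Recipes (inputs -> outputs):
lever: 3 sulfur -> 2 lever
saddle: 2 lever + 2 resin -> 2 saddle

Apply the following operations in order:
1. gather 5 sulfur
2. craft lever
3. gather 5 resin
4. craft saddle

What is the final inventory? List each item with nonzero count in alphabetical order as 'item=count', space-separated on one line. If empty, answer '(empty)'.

Answer: resin=3 saddle=2 sulfur=2

Derivation:
After 1 (gather 5 sulfur): sulfur=5
After 2 (craft lever): lever=2 sulfur=2
After 3 (gather 5 resin): lever=2 resin=5 sulfur=2
After 4 (craft saddle): resin=3 saddle=2 sulfur=2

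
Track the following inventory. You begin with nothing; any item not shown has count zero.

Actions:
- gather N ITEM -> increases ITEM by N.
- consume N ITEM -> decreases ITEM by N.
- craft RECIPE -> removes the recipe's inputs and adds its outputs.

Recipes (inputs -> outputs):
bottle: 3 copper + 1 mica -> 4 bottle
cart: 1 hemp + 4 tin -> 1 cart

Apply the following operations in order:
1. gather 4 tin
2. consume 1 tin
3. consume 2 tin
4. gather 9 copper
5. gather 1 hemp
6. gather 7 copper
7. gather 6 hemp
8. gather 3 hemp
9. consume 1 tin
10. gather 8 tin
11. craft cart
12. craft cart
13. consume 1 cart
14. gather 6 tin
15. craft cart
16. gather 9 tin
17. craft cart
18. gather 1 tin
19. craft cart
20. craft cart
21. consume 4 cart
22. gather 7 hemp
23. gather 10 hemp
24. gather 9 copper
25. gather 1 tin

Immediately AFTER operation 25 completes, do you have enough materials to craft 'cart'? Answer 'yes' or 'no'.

Answer: no

Derivation:
After 1 (gather 4 tin): tin=4
After 2 (consume 1 tin): tin=3
After 3 (consume 2 tin): tin=1
After 4 (gather 9 copper): copper=9 tin=1
After 5 (gather 1 hemp): copper=9 hemp=1 tin=1
After 6 (gather 7 copper): copper=16 hemp=1 tin=1
After 7 (gather 6 hemp): copper=16 hemp=7 tin=1
After 8 (gather 3 hemp): copper=16 hemp=10 tin=1
After 9 (consume 1 tin): copper=16 hemp=10
After 10 (gather 8 tin): copper=16 hemp=10 tin=8
After 11 (craft cart): cart=1 copper=16 hemp=9 tin=4
After 12 (craft cart): cart=2 copper=16 hemp=8
After 13 (consume 1 cart): cart=1 copper=16 hemp=8
After 14 (gather 6 tin): cart=1 copper=16 hemp=8 tin=6
After 15 (craft cart): cart=2 copper=16 hemp=7 tin=2
After 16 (gather 9 tin): cart=2 copper=16 hemp=7 tin=11
After 17 (craft cart): cart=3 copper=16 hemp=6 tin=7
After 18 (gather 1 tin): cart=3 copper=16 hemp=6 tin=8
After 19 (craft cart): cart=4 copper=16 hemp=5 tin=4
After 20 (craft cart): cart=5 copper=16 hemp=4
After 21 (consume 4 cart): cart=1 copper=16 hemp=4
After 22 (gather 7 hemp): cart=1 copper=16 hemp=11
After 23 (gather 10 hemp): cart=1 copper=16 hemp=21
After 24 (gather 9 copper): cart=1 copper=25 hemp=21
After 25 (gather 1 tin): cart=1 copper=25 hemp=21 tin=1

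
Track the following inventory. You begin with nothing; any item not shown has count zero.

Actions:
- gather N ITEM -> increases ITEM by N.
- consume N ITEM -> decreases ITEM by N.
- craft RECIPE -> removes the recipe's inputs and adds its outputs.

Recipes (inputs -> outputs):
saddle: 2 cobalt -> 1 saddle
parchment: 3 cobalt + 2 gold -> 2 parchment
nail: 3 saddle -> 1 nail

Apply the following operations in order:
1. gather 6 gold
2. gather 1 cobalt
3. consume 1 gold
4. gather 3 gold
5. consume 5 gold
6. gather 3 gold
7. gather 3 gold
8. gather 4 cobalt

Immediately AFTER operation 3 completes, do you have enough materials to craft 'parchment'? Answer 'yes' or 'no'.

Answer: no

Derivation:
After 1 (gather 6 gold): gold=6
After 2 (gather 1 cobalt): cobalt=1 gold=6
After 3 (consume 1 gold): cobalt=1 gold=5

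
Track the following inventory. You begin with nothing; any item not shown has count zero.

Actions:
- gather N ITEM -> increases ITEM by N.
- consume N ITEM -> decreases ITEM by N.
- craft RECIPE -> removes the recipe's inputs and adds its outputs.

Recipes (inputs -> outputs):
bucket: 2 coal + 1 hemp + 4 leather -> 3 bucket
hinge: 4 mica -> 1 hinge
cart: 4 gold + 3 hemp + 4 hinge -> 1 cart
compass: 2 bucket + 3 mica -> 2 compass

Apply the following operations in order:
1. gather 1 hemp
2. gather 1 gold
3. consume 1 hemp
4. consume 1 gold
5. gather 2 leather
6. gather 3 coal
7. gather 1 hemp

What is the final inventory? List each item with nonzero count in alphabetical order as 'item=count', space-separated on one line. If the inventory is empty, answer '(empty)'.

Answer: coal=3 hemp=1 leather=2

Derivation:
After 1 (gather 1 hemp): hemp=1
After 2 (gather 1 gold): gold=1 hemp=1
After 3 (consume 1 hemp): gold=1
After 4 (consume 1 gold): (empty)
After 5 (gather 2 leather): leather=2
After 6 (gather 3 coal): coal=3 leather=2
After 7 (gather 1 hemp): coal=3 hemp=1 leather=2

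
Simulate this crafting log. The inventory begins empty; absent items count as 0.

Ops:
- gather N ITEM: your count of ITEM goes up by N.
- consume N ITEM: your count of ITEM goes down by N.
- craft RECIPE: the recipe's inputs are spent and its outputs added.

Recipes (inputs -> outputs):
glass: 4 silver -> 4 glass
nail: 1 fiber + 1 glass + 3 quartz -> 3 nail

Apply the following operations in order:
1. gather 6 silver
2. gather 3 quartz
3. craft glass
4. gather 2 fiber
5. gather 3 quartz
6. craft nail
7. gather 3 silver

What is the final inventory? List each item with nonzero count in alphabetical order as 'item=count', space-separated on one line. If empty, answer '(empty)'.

After 1 (gather 6 silver): silver=6
After 2 (gather 3 quartz): quartz=3 silver=6
After 3 (craft glass): glass=4 quartz=3 silver=2
After 4 (gather 2 fiber): fiber=2 glass=4 quartz=3 silver=2
After 5 (gather 3 quartz): fiber=2 glass=4 quartz=6 silver=2
After 6 (craft nail): fiber=1 glass=3 nail=3 quartz=3 silver=2
After 7 (gather 3 silver): fiber=1 glass=3 nail=3 quartz=3 silver=5

Answer: fiber=1 glass=3 nail=3 quartz=3 silver=5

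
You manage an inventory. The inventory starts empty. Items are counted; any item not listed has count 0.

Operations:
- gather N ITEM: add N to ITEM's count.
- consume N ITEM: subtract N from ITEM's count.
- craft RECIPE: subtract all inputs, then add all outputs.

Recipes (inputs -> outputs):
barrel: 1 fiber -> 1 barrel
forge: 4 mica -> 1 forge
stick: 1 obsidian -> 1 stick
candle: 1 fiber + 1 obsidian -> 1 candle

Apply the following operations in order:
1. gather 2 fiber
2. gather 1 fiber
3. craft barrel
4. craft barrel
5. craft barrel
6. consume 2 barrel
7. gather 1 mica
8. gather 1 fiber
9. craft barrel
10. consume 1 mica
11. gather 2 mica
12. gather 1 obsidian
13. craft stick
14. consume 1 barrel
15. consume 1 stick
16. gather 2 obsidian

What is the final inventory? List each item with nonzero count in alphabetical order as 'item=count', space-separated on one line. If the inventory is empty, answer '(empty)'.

After 1 (gather 2 fiber): fiber=2
After 2 (gather 1 fiber): fiber=3
After 3 (craft barrel): barrel=1 fiber=2
After 4 (craft barrel): barrel=2 fiber=1
After 5 (craft barrel): barrel=3
After 6 (consume 2 barrel): barrel=1
After 7 (gather 1 mica): barrel=1 mica=1
After 8 (gather 1 fiber): barrel=1 fiber=1 mica=1
After 9 (craft barrel): barrel=2 mica=1
After 10 (consume 1 mica): barrel=2
After 11 (gather 2 mica): barrel=2 mica=2
After 12 (gather 1 obsidian): barrel=2 mica=2 obsidian=1
After 13 (craft stick): barrel=2 mica=2 stick=1
After 14 (consume 1 barrel): barrel=1 mica=2 stick=1
After 15 (consume 1 stick): barrel=1 mica=2
After 16 (gather 2 obsidian): barrel=1 mica=2 obsidian=2

Answer: barrel=1 mica=2 obsidian=2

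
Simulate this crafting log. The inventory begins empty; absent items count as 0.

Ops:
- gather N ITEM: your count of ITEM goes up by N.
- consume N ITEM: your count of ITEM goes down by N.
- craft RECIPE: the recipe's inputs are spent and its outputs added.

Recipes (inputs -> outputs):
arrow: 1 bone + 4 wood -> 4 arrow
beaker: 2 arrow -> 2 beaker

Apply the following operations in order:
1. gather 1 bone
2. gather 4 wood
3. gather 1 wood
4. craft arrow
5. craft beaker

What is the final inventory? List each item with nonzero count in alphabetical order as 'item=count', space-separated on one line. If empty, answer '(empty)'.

After 1 (gather 1 bone): bone=1
After 2 (gather 4 wood): bone=1 wood=4
After 3 (gather 1 wood): bone=1 wood=5
After 4 (craft arrow): arrow=4 wood=1
After 5 (craft beaker): arrow=2 beaker=2 wood=1

Answer: arrow=2 beaker=2 wood=1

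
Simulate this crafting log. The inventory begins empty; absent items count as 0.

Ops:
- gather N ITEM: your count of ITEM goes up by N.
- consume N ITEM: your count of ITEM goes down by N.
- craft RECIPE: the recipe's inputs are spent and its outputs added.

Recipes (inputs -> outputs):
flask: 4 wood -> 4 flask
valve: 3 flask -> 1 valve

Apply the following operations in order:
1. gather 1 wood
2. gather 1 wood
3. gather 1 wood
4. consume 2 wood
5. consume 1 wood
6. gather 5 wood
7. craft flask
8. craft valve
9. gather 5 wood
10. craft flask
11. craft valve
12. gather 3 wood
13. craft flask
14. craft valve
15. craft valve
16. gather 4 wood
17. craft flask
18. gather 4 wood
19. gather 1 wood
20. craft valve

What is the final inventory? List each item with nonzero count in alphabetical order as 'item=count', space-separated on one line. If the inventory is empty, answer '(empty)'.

Answer: flask=1 valve=5 wood=6

Derivation:
After 1 (gather 1 wood): wood=1
After 2 (gather 1 wood): wood=2
After 3 (gather 1 wood): wood=3
After 4 (consume 2 wood): wood=1
After 5 (consume 1 wood): (empty)
After 6 (gather 5 wood): wood=5
After 7 (craft flask): flask=4 wood=1
After 8 (craft valve): flask=1 valve=1 wood=1
After 9 (gather 5 wood): flask=1 valve=1 wood=6
After 10 (craft flask): flask=5 valve=1 wood=2
After 11 (craft valve): flask=2 valve=2 wood=2
After 12 (gather 3 wood): flask=2 valve=2 wood=5
After 13 (craft flask): flask=6 valve=2 wood=1
After 14 (craft valve): flask=3 valve=3 wood=1
After 15 (craft valve): valve=4 wood=1
After 16 (gather 4 wood): valve=4 wood=5
After 17 (craft flask): flask=4 valve=4 wood=1
After 18 (gather 4 wood): flask=4 valve=4 wood=5
After 19 (gather 1 wood): flask=4 valve=4 wood=6
After 20 (craft valve): flask=1 valve=5 wood=6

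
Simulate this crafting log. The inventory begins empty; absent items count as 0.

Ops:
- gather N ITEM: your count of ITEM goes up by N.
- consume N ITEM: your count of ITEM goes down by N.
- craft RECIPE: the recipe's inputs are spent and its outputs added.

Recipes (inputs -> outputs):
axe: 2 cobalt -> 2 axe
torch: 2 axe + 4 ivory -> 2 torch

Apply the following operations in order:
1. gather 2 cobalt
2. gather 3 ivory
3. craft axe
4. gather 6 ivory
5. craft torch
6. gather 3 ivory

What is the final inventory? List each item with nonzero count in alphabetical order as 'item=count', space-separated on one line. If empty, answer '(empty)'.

Answer: ivory=8 torch=2

Derivation:
After 1 (gather 2 cobalt): cobalt=2
After 2 (gather 3 ivory): cobalt=2 ivory=3
After 3 (craft axe): axe=2 ivory=3
After 4 (gather 6 ivory): axe=2 ivory=9
After 5 (craft torch): ivory=5 torch=2
After 6 (gather 3 ivory): ivory=8 torch=2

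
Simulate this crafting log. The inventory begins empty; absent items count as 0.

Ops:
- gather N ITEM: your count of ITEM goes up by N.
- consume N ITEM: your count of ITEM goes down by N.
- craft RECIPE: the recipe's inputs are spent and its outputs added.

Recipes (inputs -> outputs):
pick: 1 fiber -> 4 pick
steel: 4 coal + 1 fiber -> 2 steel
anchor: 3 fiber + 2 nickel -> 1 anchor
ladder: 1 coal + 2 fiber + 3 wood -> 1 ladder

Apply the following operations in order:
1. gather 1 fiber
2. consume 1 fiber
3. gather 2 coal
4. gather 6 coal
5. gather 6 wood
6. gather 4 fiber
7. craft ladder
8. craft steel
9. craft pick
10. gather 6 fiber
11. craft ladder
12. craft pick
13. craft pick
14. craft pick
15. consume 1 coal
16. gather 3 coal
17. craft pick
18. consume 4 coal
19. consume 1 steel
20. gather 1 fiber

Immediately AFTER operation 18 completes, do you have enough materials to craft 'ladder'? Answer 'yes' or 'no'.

Answer: no

Derivation:
After 1 (gather 1 fiber): fiber=1
After 2 (consume 1 fiber): (empty)
After 3 (gather 2 coal): coal=2
After 4 (gather 6 coal): coal=8
After 5 (gather 6 wood): coal=8 wood=6
After 6 (gather 4 fiber): coal=8 fiber=4 wood=6
After 7 (craft ladder): coal=7 fiber=2 ladder=1 wood=3
After 8 (craft steel): coal=3 fiber=1 ladder=1 steel=2 wood=3
After 9 (craft pick): coal=3 ladder=1 pick=4 steel=2 wood=3
After 10 (gather 6 fiber): coal=3 fiber=6 ladder=1 pick=4 steel=2 wood=3
After 11 (craft ladder): coal=2 fiber=4 ladder=2 pick=4 steel=2
After 12 (craft pick): coal=2 fiber=3 ladder=2 pick=8 steel=2
After 13 (craft pick): coal=2 fiber=2 ladder=2 pick=12 steel=2
After 14 (craft pick): coal=2 fiber=1 ladder=2 pick=16 steel=2
After 15 (consume 1 coal): coal=1 fiber=1 ladder=2 pick=16 steel=2
After 16 (gather 3 coal): coal=4 fiber=1 ladder=2 pick=16 steel=2
After 17 (craft pick): coal=4 ladder=2 pick=20 steel=2
After 18 (consume 4 coal): ladder=2 pick=20 steel=2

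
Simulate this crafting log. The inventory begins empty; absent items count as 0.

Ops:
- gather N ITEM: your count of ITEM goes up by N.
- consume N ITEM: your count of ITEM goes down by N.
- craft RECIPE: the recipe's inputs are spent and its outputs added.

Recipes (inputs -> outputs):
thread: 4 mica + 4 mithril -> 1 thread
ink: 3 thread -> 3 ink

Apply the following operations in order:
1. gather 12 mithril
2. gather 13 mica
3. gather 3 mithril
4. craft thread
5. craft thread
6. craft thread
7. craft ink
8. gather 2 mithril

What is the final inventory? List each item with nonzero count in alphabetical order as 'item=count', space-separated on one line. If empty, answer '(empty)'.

Answer: ink=3 mica=1 mithril=5

Derivation:
After 1 (gather 12 mithril): mithril=12
After 2 (gather 13 mica): mica=13 mithril=12
After 3 (gather 3 mithril): mica=13 mithril=15
After 4 (craft thread): mica=9 mithril=11 thread=1
After 5 (craft thread): mica=5 mithril=7 thread=2
After 6 (craft thread): mica=1 mithril=3 thread=3
After 7 (craft ink): ink=3 mica=1 mithril=3
After 8 (gather 2 mithril): ink=3 mica=1 mithril=5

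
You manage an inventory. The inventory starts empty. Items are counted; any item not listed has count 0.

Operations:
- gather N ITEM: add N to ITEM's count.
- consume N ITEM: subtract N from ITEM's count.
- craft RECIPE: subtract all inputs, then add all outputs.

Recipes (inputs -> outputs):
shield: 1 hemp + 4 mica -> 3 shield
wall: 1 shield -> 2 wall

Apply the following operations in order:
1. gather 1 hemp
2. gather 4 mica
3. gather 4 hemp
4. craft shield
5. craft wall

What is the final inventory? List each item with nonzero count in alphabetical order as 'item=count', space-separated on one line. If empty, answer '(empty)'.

After 1 (gather 1 hemp): hemp=1
After 2 (gather 4 mica): hemp=1 mica=4
After 3 (gather 4 hemp): hemp=5 mica=4
After 4 (craft shield): hemp=4 shield=3
After 5 (craft wall): hemp=4 shield=2 wall=2

Answer: hemp=4 shield=2 wall=2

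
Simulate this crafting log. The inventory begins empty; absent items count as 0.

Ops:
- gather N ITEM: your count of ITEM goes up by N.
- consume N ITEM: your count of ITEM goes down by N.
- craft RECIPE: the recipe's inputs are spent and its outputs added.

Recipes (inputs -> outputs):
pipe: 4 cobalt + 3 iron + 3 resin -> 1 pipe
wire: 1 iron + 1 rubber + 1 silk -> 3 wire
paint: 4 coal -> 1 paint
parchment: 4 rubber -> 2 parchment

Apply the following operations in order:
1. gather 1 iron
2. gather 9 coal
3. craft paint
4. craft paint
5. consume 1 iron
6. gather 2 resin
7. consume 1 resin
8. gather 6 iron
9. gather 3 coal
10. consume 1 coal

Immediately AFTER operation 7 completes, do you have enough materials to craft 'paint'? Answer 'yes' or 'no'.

After 1 (gather 1 iron): iron=1
After 2 (gather 9 coal): coal=9 iron=1
After 3 (craft paint): coal=5 iron=1 paint=1
After 4 (craft paint): coal=1 iron=1 paint=2
After 5 (consume 1 iron): coal=1 paint=2
After 6 (gather 2 resin): coal=1 paint=2 resin=2
After 7 (consume 1 resin): coal=1 paint=2 resin=1

Answer: no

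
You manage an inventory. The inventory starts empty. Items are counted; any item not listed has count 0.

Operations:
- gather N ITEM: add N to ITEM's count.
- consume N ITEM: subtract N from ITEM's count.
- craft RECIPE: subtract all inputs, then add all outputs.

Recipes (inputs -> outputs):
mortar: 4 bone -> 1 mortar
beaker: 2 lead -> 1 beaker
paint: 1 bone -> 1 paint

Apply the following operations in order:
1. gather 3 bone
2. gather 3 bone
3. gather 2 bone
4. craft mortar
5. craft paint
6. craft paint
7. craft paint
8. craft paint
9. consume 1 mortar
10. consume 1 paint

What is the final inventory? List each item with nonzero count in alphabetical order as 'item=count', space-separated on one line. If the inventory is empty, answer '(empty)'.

Answer: paint=3

Derivation:
After 1 (gather 3 bone): bone=3
After 2 (gather 3 bone): bone=6
After 3 (gather 2 bone): bone=8
After 4 (craft mortar): bone=4 mortar=1
After 5 (craft paint): bone=3 mortar=1 paint=1
After 6 (craft paint): bone=2 mortar=1 paint=2
After 7 (craft paint): bone=1 mortar=1 paint=3
After 8 (craft paint): mortar=1 paint=4
After 9 (consume 1 mortar): paint=4
After 10 (consume 1 paint): paint=3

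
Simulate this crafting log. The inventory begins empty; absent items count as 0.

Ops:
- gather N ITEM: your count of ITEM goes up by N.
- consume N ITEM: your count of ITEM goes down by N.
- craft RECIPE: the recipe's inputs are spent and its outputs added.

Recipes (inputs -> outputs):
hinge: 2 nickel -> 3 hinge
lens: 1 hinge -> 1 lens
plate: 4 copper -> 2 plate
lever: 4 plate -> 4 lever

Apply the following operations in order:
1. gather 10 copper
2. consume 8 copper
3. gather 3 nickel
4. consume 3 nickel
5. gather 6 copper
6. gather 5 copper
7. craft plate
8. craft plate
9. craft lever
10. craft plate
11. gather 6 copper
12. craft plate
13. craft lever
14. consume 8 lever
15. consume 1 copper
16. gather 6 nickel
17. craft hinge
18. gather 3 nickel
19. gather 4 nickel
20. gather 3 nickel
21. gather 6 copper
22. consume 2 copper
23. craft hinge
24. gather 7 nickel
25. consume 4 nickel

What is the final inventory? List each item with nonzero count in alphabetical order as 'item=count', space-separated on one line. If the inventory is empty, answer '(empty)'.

Answer: copper=6 hinge=6 nickel=15

Derivation:
After 1 (gather 10 copper): copper=10
After 2 (consume 8 copper): copper=2
After 3 (gather 3 nickel): copper=2 nickel=3
After 4 (consume 3 nickel): copper=2
After 5 (gather 6 copper): copper=8
After 6 (gather 5 copper): copper=13
After 7 (craft plate): copper=9 plate=2
After 8 (craft plate): copper=5 plate=4
After 9 (craft lever): copper=5 lever=4
After 10 (craft plate): copper=1 lever=4 plate=2
After 11 (gather 6 copper): copper=7 lever=4 plate=2
After 12 (craft plate): copper=3 lever=4 plate=4
After 13 (craft lever): copper=3 lever=8
After 14 (consume 8 lever): copper=3
After 15 (consume 1 copper): copper=2
After 16 (gather 6 nickel): copper=2 nickel=6
After 17 (craft hinge): copper=2 hinge=3 nickel=4
After 18 (gather 3 nickel): copper=2 hinge=3 nickel=7
After 19 (gather 4 nickel): copper=2 hinge=3 nickel=11
After 20 (gather 3 nickel): copper=2 hinge=3 nickel=14
After 21 (gather 6 copper): copper=8 hinge=3 nickel=14
After 22 (consume 2 copper): copper=6 hinge=3 nickel=14
After 23 (craft hinge): copper=6 hinge=6 nickel=12
After 24 (gather 7 nickel): copper=6 hinge=6 nickel=19
After 25 (consume 4 nickel): copper=6 hinge=6 nickel=15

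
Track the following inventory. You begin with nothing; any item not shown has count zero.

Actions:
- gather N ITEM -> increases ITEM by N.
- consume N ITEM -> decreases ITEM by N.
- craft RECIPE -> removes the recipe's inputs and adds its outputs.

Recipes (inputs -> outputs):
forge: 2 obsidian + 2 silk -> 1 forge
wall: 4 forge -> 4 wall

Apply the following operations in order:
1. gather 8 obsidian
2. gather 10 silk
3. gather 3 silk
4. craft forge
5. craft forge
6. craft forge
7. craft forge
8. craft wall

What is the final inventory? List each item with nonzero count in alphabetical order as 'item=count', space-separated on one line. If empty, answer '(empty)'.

Answer: silk=5 wall=4

Derivation:
After 1 (gather 8 obsidian): obsidian=8
After 2 (gather 10 silk): obsidian=8 silk=10
After 3 (gather 3 silk): obsidian=8 silk=13
After 4 (craft forge): forge=1 obsidian=6 silk=11
After 5 (craft forge): forge=2 obsidian=4 silk=9
After 6 (craft forge): forge=3 obsidian=2 silk=7
After 7 (craft forge): forge=4 silk=5
After 8 (craft wall): silk=5 wall=4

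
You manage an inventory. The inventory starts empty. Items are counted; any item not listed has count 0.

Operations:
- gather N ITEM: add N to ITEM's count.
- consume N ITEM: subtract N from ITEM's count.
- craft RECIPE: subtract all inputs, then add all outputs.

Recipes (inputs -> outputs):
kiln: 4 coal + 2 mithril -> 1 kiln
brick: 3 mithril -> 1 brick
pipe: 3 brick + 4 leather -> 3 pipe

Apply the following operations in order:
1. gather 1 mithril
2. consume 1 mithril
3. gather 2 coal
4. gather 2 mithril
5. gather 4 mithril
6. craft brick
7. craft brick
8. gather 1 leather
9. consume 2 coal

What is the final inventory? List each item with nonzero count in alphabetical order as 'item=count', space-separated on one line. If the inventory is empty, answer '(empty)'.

Answer: brick=2 leather=1

Derivation:
After 1 (gather 1 mithril): mithril=1
After 2 (consume 1 mithril): (empty)
After 3 (gather 2 coal): coal=2
After 4 (gather 2 mithril): coal=2 mithril=2
After 5 (gather 4 mithril): coal=2 mithril=6
After 6 (craft brick): brick=1 coal=2 mithril=3
After 7 (craft brick): brick=2 coal=2
After 8 (gather 1 leather): brick=2 coal=2 leather=1
After 9 (consume 2 coal): brick=2 leather=1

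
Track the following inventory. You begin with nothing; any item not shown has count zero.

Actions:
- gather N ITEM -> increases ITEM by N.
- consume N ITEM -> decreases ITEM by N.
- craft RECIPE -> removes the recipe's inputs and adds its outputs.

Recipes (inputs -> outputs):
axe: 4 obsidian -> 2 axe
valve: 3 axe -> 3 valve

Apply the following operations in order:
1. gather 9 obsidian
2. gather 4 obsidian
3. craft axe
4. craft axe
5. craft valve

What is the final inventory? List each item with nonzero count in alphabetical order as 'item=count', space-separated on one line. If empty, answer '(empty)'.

Answer: axe=1 obsidian=5 valve=3

Derivation:
After 1 (gather 9 obsidian): obsidian=9
After 2 (gather 4 obsidian): obsidian=13
After 3 (craft axe): axe=2 obsidian=9
After 4 (craft axe): axe=4 obsidian=5
After 5 (craft valve): axe=1 obsidian=5 valve=3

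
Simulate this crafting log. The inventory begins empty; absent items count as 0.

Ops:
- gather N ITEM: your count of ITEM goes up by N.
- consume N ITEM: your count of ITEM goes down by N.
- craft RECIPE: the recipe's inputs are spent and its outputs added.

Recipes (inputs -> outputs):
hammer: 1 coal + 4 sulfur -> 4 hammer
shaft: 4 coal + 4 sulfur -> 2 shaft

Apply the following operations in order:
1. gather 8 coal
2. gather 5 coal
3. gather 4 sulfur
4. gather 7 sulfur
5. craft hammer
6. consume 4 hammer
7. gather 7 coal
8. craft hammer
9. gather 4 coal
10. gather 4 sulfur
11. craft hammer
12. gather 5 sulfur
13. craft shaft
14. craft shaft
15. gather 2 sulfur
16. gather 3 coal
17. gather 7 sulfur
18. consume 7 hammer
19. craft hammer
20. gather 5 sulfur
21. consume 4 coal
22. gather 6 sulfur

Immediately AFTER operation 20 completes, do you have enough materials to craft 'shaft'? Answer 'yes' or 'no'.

After 1 (gather 8 coal): coal=8
After 2 (gather 5 coal): coal=13
After 3 (gather 4 sulfur): coal=13 sulfur=4
After 4 (gather 7 sulfur): coal=13 sulfur=11
After 5 (craft hammer): coal=12 hammer=4 sulfur=7
After 6 (consume 4 hammer): coal=12 sulfur=7
After 7 (gather 7 coal): coal=19 sulfur=7
After 8 (craft hammer): coal=18 hammer=4 sulfur=3
After 9 (gather 4 coal): coal=22 hammer=4 sulfur=3
After 10 (gather 4 sulfur): coal=22 hammer=4 sulfur=7
After 11 (craft hammer): coal=21 hammer=8 sulfur=3
After 12 (gather 5 sulfur): coal=21 hammer=8 sulfur=8
After 13 (craft shaft): coal=17 hammer=8 shaft=2 sulfur=4
After 14 (craft shaft): coal=13 hammer=8 shaft=4
After 15 (gather 2 sulfur): coal=13 hammer=8 shaft=4 sulfur=2
After 16 (gather 3 coal): coal=16 hammer=8 shaft=4 sulfur=2
After 17 (gather 7 sulfur): coal=16 hammer=8 shaft=4 sulfur=9
After 18 (consume 7 hammer): coal=16 hammer=1 shaft=4 sulfur=9
After 19 (craft hammer): coal=15 hammer=5 shaft=4 sulfur=5
After 20 (gather 5 sulfur): coal=15 hammer=5 shaft=4 sulfur=10

Answer: yes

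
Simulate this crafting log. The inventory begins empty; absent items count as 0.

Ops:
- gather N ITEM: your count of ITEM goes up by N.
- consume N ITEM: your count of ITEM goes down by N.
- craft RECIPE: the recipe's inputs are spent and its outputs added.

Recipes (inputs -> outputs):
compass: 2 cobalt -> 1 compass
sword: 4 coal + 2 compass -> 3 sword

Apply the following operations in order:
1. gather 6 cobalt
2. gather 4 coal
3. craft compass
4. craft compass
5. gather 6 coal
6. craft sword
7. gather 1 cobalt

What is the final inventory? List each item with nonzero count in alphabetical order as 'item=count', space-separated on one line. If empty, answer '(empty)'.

After 1 (gather 6 cobalt): cobalt=6
After 2 (gather 4 coal): coal=4 cobalt=6
After 3 (craft compass): coal=4 cobalt=4 compass=1
After 4 (craft compass): coal=4 cobalt=2 compass=2
After 5 (gather 6 coal): coal=10 cobalt=2 compass=2
After 6 (craft sword): coal=6 cobalt=2 sword=3
After 7 (gather 1 cobalt): coal=6 cobalt=3 sword=3

Answer: coal=6 cobalt=3 sword=3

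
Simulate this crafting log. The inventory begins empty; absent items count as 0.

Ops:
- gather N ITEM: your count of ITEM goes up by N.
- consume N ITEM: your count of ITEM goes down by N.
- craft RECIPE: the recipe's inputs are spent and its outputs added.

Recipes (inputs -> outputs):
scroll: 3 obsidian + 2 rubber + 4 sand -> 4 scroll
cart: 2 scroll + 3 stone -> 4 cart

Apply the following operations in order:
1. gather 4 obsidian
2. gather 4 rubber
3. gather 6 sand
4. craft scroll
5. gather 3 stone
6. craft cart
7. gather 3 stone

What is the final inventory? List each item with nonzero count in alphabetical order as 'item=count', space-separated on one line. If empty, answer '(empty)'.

Answer: cart=4 obsidian=1 rubber=2 sand=2 scroll=2 stone=3

Derivation:
After 1 (gather 4 obsidian): obsidian=4
After 2 (gather 4 rubber): obsidian=4 rubber=4
After 3 (gather 6 sand): obsidian=4 rubber=4 sand=6
After 4 (craft scroll): obsidian=1 rubber=2 sand=2 scroll=4
After 5 (gather 3 stone): obsidian=1 rubber=2 sand=2 scroll=4 stone=3
After 6 (craft cart): cart=4 obsidian=1 rubber=2 sand=2 scroll=2
After 7 (gather 3 stone): cart=4 obsidian=1 rubber=2 sand=2 scroll=2 stone=3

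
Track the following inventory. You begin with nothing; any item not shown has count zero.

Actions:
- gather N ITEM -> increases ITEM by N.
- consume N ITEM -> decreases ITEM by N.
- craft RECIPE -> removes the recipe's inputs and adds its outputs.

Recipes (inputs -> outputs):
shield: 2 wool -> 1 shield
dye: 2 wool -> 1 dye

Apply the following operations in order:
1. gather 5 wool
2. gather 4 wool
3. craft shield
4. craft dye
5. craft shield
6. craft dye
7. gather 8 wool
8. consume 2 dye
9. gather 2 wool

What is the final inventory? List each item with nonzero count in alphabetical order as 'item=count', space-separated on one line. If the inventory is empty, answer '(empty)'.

After 1 (gather 5 wool): wool=5
After 2 (gather 4 wool): wool=9
After 3 (craft shield): shield=1 wool=7
After 4 (craft dye): dye=1 shield=1 wool=5
After 5 (craft shield): dye=1 shield=2 wool=3
After 6 (craft dye): dye=2 shield=2 wool=1
After 7 (gather 8 wool): dye=2 shield=2 wool=9
After 8 (consume 2 dye): shield=2 wool=9
After 9 (gather 2 wool): shield=2 wool=11

Answer: shield=2 wool=11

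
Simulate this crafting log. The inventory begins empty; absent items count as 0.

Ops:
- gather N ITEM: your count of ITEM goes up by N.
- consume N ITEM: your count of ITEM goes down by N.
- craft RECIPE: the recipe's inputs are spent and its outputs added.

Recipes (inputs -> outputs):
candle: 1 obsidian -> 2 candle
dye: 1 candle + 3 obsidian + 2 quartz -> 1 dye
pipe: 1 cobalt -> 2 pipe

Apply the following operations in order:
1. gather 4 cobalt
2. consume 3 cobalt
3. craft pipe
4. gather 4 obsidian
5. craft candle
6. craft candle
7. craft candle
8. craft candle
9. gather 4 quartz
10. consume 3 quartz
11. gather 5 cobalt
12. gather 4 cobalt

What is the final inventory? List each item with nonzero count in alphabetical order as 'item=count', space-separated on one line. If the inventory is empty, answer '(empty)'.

Answer: candle=8 cobalt=9 pipe=2 quartz=1

Derivation:
After 1 (gather 4 cobalt): cobalt=4
After 2 (consume 3 cobalt): cobalt=1
After 3 (craft pipe): pipe=2
After 4 (gather 4 obsidian): obsidian=4 pipe=2
After 5 (craft candle): candle=2 obsidian=3 pipe=2
After 6 (craft candle): candle=4 obsidian=2 pipe=2
After 7 (craft candle): candle=6 obsidian=1 pipe=2
After 8 (craft candle): candle=8 pipe=2
After 9 (gather 4 quartz): candle=8 pipe=2 quartz=4
After 10 (consume 3 quartz): candle=8 pipe=2 quartz=1
After 11 (gather 5 cobalt): candle=8 cobalt=5 pipe=2 quartz=1
After 12 (gather 4 cobalt): candle=8 cobalt=9 pipe=2 quartz=1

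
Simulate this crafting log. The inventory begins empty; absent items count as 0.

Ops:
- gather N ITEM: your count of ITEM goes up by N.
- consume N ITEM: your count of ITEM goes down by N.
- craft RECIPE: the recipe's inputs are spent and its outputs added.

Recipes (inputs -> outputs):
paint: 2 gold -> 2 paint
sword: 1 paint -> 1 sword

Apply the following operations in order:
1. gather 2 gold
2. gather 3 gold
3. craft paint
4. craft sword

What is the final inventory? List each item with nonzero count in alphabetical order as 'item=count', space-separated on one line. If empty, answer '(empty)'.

Answer: gold=3 paint=1 sword=1

Derivation:
After 1 (gather 2 gold): gold=2
After 2 (gather 3 gold): gold=5
After 3 (craft paint): gold=3 paint=2
After 4 (craft sword): gold=3 paint=1 sword=1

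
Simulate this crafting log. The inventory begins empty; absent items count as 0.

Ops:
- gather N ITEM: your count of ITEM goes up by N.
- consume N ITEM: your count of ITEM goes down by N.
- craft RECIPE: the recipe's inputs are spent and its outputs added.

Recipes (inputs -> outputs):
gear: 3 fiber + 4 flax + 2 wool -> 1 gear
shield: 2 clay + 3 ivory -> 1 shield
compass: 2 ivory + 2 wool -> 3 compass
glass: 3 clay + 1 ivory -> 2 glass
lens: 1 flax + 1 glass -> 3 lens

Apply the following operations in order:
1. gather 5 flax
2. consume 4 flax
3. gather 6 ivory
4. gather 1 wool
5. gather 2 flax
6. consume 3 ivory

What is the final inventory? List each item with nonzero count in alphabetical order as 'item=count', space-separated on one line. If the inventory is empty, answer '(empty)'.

After 1 (gather 5 flax): flax=5
After 2 (consume 4 flax): flax=1
After 3 (gather 6 ivory): flax=1 ivory=6
After 4 (gather 1 wool): flax=1 ivory=6 wool=1
After 5 (gather 2 flax): flax=3 ivory=6 wool=1
After 6 (consume 3 ivory): flax=3 ivory=3 wool=1

Answer: flax=3 ivory=3 wool=1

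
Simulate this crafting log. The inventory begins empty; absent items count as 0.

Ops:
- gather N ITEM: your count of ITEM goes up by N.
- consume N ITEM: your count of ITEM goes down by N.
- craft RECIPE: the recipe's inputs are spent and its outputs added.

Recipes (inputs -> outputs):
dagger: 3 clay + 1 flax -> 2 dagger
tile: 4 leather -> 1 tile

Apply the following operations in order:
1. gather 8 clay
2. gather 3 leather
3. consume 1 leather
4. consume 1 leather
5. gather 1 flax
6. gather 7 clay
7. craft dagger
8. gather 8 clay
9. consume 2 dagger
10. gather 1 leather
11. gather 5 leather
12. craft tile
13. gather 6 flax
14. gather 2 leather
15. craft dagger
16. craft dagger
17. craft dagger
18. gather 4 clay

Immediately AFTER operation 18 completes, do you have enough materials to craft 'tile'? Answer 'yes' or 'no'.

After 1 (gather 8 clay): clay=8
After 2 (gather 3 leather): clay=8 leather=3
After 3 (consume 1 leather): clay=8 leather=2
After 4 (consume 1 leather): clay=8 leather=1
After 5 (gather 1 flax): clay=8 flax=1 leather=1
After 6 (gather 7 clay): clay=15 flax=1 leather=1
After 7 (craft dagger): clay=12 dagger=2 leather=1
After 8 (gather 8 clay): clay=20 dagger=2 leather=1
After 9 (consume 2 dagger): clay=20 leather=1
After 10 (gather 1 leather): clay=20 leather=2
After 11 (gather 5 leather): clay=20 leather=7
After 12 (craft tile): clay=20 leather=3 tile=1
After 13 (gather 6 flax): clay=20 flax=6 leather=3 tile=1
After 14 (gather 2 leather): clay=20 flax=6 leather=5 tile=1
After 15 (craft dagger): clay=17 dagger=2 flax=5 leather=5 tile=1
After 16 (craft dagger): clay=14 dagger=4 flax=4 leather=5 tile=1
After 17 (craft dagger): clay=11 dagger=6 flax=3 leather=5 tile=1
After 18 (gather 4 clay): clay=15 dagger=6 flax=3 leather=5 tile=1

Answer: yes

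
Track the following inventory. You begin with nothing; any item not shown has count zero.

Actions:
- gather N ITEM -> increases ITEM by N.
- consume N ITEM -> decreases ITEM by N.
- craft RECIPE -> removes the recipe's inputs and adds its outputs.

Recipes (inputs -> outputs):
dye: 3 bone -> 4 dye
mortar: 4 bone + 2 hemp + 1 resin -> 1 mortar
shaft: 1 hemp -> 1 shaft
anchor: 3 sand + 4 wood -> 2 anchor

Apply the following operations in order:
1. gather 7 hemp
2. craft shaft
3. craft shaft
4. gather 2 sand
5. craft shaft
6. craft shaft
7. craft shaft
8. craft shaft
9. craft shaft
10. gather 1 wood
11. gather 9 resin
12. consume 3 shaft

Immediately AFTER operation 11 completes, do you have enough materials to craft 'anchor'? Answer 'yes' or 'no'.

Answer: no

Derivation:
After 1 (gather 7 hemp): hemp=7
After 2 (craft shaft): hemp=6 shaft=1
After 3 (craft shaft): hemp=5 shaft=2
After 4 (gather 2 sand): hemp=5 sand=2 shaft=2
After 5 (craft shaft): hemp=4 sand=2 shaft=3
After 6 (craft shaft): hemp=3 sand=2 shaft=4
After 7 (craft shaft): hemp=2 sand=2 shaft=5
After 8 (craft shaft): hemp=1 sand=2 shaft=6
After 9 (craft shaft): sand=2 shaft=7
After 10 (gather 1 wood): sand=2 shaft=7 wood=1
After 11 (gather 9 resin): resin=9 sand=2 shaft=7 wood=1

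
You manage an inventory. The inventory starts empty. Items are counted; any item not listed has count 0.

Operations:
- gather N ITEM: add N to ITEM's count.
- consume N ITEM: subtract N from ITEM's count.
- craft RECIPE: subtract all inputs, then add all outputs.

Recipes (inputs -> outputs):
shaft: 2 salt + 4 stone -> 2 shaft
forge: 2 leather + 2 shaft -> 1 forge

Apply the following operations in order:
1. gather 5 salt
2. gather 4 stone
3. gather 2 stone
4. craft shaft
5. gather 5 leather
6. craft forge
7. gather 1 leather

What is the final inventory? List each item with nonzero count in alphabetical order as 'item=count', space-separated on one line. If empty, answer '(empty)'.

After 1 (gather 5 salt): salt=5
After 2 (gather 4 stone): salt=5 stone=4
After 3 (gather 2 stone): salt=5 stone=6
After 4 (craft shaft): salt=3 shaft=2 stone=2
After 5 (gather 5 leather): leather=5 salt=3 shaft=2 stone=2
After 6 (craft forge): forge=1 leather=3 salt=3 stone=2
After 7 (gather 1 leather): forge=1 leather=4 salt=3 stone=2

Answer: forge=1 leather=4 salt=3 stone=2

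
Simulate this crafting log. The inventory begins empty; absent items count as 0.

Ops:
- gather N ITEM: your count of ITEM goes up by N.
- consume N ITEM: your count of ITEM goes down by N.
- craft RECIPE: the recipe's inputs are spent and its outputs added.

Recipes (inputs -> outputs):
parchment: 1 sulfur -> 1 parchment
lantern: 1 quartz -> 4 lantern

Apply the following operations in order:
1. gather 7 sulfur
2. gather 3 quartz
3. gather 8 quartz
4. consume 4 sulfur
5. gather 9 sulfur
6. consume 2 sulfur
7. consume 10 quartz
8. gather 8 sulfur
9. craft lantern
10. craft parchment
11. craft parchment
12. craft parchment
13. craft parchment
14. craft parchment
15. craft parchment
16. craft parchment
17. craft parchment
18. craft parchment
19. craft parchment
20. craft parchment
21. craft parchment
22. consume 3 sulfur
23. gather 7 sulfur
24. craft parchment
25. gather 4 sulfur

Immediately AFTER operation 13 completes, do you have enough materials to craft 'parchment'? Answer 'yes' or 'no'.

After 1 (gather 7 sulfur): sulfur=7
After 2 (gather 3 quartz): quartz=3 sulfur=7
After 3 (gather 8 quartz): quartz=11 sulfur=7
After 4 (consume 4 sulfur): quartz=11 sulfur=3
After 5 (gather 9 sulfur): quartz=11 sulfur=12
After 6 (consume 2 sulfur): quartz=11 sulfur=10
After 7 (consume 10 quartz): quartz=1 sulfur=10
After 8 (gather 8 sulfur): quartz=1 sulfur=18
After 9 (craft lantern): lantern=4 sulfur=18
After 10 (craft parchment): lantern=4 parchment=1 sulfur=17
After 11 (craft parchment): lantern=4 parchment=2 sulfur=16
After 12 (craft parchment): lantern=4 parchment=3 sulfur=15
After 13 (craft parchment): lantern=4 parchment=4 sulfur=14

Answer: yes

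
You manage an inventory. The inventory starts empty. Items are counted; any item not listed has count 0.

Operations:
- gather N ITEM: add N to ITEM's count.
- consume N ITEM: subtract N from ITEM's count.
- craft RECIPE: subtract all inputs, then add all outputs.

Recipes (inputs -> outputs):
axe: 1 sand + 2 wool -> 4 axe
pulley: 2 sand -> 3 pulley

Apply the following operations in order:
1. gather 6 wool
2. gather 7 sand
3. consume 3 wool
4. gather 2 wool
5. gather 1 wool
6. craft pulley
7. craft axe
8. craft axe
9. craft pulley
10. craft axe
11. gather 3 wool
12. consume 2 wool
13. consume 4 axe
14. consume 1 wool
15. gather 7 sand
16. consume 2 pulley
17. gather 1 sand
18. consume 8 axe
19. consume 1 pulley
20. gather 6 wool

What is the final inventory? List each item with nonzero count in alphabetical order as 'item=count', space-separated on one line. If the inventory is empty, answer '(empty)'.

After 1 (gather 6 wool): wool=6
After 2 (gather 7 sand): sand=7 wool=6
After 3 (consume 3 wool): sand=7 wool=3
After 4 (gather 2 wool): sand=7 wool=5
After 5 (gather 1 wool): sand=7 wool=6
After 6 (craft pulley): pulley=3 sand=5 wool=6
After 7 (craft axe): axe=4 pulley=3 sand=4 wool=4
After 8 (craft axe): axe=8 pulley=3 sand=3 wool=2
After 9 (craft pulley): axe=8 pulley=6 sand=1 wool=2
After 10 (craft axe): axe=12 pulley=6
After 11 (gather 3 wool): axe=12 pulley=6 wool=3
After 12 (consume 2 wool): axe=12 pulley=6 wool=1
After 13 (consume 4 axe): axe=8 pulley=6 wool=1
After 14 (consume 1 wool): axe=8 pulley=6
After 15 (gather 7 sand): axe=8 pulley=6 sand=7
After 16 (consume 2 pulley): axe=8 pulley=4 sand=7
After 17 (gather 1 sand): axe=8 pulley=4 sand=8
After 18 (consume 8 axe): pulley=4 sand=8
After 19 (consume 1 pulley): pulley=3 sand=8
After 20 (gather 6 wool): pulley=3 sand=8 wool=6

Answer: pulley=3 sand=8 wool=6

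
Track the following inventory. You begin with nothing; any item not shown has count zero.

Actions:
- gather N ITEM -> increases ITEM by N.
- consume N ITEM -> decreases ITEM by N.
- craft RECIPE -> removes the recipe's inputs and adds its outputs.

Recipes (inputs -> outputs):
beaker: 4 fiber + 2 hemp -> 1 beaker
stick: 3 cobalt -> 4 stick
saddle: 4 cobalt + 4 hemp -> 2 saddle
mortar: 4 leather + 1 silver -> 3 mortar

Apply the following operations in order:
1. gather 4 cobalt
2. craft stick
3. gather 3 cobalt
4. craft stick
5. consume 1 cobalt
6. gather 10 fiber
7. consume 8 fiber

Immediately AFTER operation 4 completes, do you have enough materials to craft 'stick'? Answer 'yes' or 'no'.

Answer: no

Derivation:
After 1 (gather 4 cobalt): cobalt=4
After 2 (craft stick): cobalt=1 stick=4
After 3 (gather 3 cobalt): cobalt=4 stick=4
After 4 (craft stick): cobalt=1 stick=8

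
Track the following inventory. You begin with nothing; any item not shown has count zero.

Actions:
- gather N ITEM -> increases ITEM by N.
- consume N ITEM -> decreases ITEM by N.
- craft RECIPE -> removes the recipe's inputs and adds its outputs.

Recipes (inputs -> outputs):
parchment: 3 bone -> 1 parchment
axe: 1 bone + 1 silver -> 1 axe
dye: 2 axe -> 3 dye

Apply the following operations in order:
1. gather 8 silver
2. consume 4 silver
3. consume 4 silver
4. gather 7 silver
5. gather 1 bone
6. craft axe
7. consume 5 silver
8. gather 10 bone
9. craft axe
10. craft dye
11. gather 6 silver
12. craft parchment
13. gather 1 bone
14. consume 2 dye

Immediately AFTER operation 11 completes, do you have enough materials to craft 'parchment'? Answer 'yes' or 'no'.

After 1 (gather 8 silver): silver=8
After 2 (consume 4 silver): silver=4
After 3 (consume 4 silver): (empty)
After 4 (gather 7 silver): silver=7
After 5 (gather 1 bone): bone=1 silver=7
After 6 (craft axe): axe=1 silver=6
After 7 (consume 5 silver): axe=1 silver=1
After 8 (gather 10 bone): axe=1 bone=10 silver=1
After 9 (craft axe): axe=2 bone=9
After 10 (craft dye): bone=9 dye=3
After 11 (gather 6 silver): bone=9 dye=3 silver=6

Answer: yes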